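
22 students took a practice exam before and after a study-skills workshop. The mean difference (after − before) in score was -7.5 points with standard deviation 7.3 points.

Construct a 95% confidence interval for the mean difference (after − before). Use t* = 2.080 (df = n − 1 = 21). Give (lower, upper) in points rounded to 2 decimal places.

This is a matched-pairs design, so SE = s_d/√n = 7.3/√22 = 1.5564.
Margin = 2.080 × 1.5564 = 3.2373; the interval is -7.5 ± 3.2373 = (-10.74, -4.26).

(-10.74, -4.26)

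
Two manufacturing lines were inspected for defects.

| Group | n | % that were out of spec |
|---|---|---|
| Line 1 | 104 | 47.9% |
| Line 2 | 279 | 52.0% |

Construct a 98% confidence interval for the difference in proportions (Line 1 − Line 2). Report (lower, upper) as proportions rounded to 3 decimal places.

SE₁ = √(p̂₁(1−p̂₁)/n₁) = √(0.4790·0.5210/104) = 0.04899; SE₂ = √(0.5200·0.4800/279) = 0.02991.
Independent samples: SE of the difference = √(SE₁² + SE₂²) = √(0.0024000201 + 0.0008946081) = 0.05740.
z* for 98% confidence is 2.326, so the margin of error is 2.326 × 0.05740 = 0.13351.
Point estimate p̂₁ − p̂₂ = 0.4790 − 0.5200 = -0.0410.
-0.0410 ± 0.13351 → (-0.175, 0.093).

(-0.175, 0.093)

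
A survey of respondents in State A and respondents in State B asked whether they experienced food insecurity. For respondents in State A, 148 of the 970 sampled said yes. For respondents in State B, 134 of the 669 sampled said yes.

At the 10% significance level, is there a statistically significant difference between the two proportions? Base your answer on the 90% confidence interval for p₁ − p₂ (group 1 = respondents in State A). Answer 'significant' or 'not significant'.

Sample proportions: 148/970 = 0.1526, 134/669 = 0.2003.
Each SE is √(p̂(1−p̂)/n): √(0.1526·0.8474/970) = 0.01155 and √(0.2003·0.7997/669) = 0.01547.
SE(p̂₁ − p̂₂) = √(SE₁² + SE₂²) = √(0.0001334025 + 0.0002393209) = 0.01931, since the two samples are independent.
At 90% confidence z* = 1.645; margin = 1.645 × 0.01931 = 0.03176.
The difference is 0.1526 − 0.2003 = -0.0477, so the interval is -0.0477 ± 0.03176 = (-0.07946, -0.01594).
The interval (-0.07946, -0.01594) does not contain 0, so the difference is significant.

significant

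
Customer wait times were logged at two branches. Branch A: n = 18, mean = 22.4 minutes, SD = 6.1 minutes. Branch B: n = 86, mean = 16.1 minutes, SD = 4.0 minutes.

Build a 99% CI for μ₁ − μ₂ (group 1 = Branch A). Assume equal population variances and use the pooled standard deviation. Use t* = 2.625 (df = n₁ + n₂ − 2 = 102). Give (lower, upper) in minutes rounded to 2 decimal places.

s_p = √[((n₁−1)s₁² + (n₂−1)s₂²)/(n₁+n₂−2)] = √[(17·6.1² + 85·4.0²)/102] = 4.4198.
SE = 4.4198·√(1/18 + 1/86) = 1.1456.
With t* = 2.625, margin = 2.625 × 1.1456 = 3.0072.
x̄₁ − x̄₂ = 22.4 − 16.1 = 6.3000; interval 6.3000 ± 3.0072 = (3.29, 9.31).

(3.29, 9.31)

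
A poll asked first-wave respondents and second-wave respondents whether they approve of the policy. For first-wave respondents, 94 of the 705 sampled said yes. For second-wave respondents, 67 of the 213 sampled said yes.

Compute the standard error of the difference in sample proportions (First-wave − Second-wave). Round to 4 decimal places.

0.0343

p̂₁ = 94/705 = 0.1333 and p̂₂ = 67/213 = 0.3146.
SE₁ = √(p̂₁(1−p̂₁)/n₁) = √(0.1333·0.8667/705) = 0.01280; SE₂ = √(0.3146·0.6854/213) = 0.03182.
Independent samples: SE of the difference = √(SE₁² + SE₂²) = √(0.00016384 + 0.0010125124) = 0.03430.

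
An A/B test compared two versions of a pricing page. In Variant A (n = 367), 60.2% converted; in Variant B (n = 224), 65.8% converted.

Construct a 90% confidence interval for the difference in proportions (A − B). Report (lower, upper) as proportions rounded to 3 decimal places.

Each SE is √(p̂(1−p̂)/n): √(0.6020·0.3980/367) = 0.02555 and √(0.6580·0.3420/224) = 0.03170.
SE(p̂₁ − p̂₂) = √(SE₁² + SE₂²) = √(0.0006528025 + 0.00100489) = 0.04071, since the two samples are independent.
At 90% confidence z* = 1.645; margin = 1.645 × 0.04071 = 0.06697.
The difference is 0.6020 − 0.6580 = -0.0560, so the interval is -0.0560 ± 0.06697 = (-0.123, 0.011).

(-0.123, 0.011)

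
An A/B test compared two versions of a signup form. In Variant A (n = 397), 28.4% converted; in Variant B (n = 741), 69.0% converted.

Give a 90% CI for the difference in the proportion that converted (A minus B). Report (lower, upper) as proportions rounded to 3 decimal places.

Each SE is √(p̂(1−p̂)/n): √(0.2840·0.7160/397) = 0.02263 and √(0.6900·0.3100/741) = 0.01699.
SE(p̂₁ − p̂₂) = √(SE₁² + SE₂²) = √(0.0005121169 + 0.0002886601) = 0.02830, since the two samples are independent.
At 90% confidence z* = 1.645; margin = 1.645 × 0.02830 = 0.04655.
The difference is 0.2840 − 0.6900 = -0.4060, so the interval is -0.4060 ± 0.04655 = (-0.453, -0.359).

(-0.453, -0.359)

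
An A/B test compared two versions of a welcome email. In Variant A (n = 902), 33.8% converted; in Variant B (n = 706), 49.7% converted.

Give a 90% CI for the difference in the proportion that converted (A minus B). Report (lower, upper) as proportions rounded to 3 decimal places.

The two standard errors are √(0.3380×0.6620/902) = 0.01575 and √(0.4970×0.5030/706) = 0.01882.
Because the samples are independent, SE_diff = √(0.01575² + 0.01882²) = 0.02454.
Using z* = 1.645 for 90%, ME = 1.645 × 0.02454 = 0.04037.
p̂₁ − p̂₂ = -0.1590; interval -0.1590 ± 0.04037 gives (-0.199, -0.119).

(-0.199, -0.119)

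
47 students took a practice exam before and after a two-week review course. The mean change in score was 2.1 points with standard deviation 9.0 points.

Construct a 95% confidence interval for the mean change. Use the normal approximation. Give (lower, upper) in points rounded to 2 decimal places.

(-0.47, 4.67)

Paired design: SE = s_d/√n = 9.0/√47 = 1.3128.
z* = 1.960; margin of error = 1.960 × 1.3128 = 2.5731.
2.1 ± 2.5731 → (-0.47, 4.67).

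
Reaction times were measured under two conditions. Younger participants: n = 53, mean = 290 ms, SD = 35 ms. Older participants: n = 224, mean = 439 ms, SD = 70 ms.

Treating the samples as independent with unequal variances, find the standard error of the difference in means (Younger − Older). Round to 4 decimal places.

6.7073

Per-group SEs: s₁/√n₁ = 35/√53 = 4.8076, s₂/√n₂ = 70/√224 = 4.6771.
Unpooled SE of the difference: √(23.11301776 + 21.87526441) = 6.7073.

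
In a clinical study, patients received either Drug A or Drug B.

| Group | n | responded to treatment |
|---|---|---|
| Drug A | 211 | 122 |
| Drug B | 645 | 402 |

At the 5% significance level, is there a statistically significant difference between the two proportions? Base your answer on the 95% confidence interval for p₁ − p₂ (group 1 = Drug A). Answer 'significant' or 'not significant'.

p̂₁ = 122/211 = 0.5782 and p̂₂ = 402/645 = 0.6233.
SE₁ = √(p̂₁(1−p̂₁)/n₁) = √(0.5782·0.4218/211) = 0.03400; SE₂ = √(0.6233·0.3767/645) = 0.01908.
Independent samples: SE of the difference = √(SE₁² + SE₂²) = √(0.001156 + 0.0003640464) = 0.03899.
z* for 95% confidence is 1.960, so the margin of error is 1.960 × 0.03899 = 0.07642.
Point estimate p̂₁ − p̂₂ = 0.5782 − 0.6233 = -0.0451.
-0.0451 ± 0.07642 → (-0.12152, 0.03132).
The interval (-0.12152, 0.03132) contains 0, so the difference is not significant.

not significant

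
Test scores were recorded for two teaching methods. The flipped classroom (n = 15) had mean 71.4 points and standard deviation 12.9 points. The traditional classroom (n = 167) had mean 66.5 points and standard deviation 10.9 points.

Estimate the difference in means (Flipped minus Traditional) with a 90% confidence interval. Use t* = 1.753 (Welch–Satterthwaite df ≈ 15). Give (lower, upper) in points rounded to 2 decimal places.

SE₁ = s₁/√n₁ = 12.9/√15 = 3.3308; SE₂ = 10.9/√167 = 0.8435.
Independent samples, unequal variances: SE_diff = √(SE₁² + SE₂²) = √(11.09422864 + 0.71149225) = 3.4359.
t* = 1.753, so margin of error = 1.753 × 3.4359 = 6.0231.
Difference in means = 71.4 − 66.5 = 4.9000.
4.9000 ± 6.0231 → (-1.12, 10.92).

(-1.12, 10.92)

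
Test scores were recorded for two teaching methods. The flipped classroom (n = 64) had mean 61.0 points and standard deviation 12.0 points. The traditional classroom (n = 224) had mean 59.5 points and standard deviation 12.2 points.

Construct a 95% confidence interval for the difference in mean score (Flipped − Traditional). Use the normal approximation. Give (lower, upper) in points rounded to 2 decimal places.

(-1.85, 4.85)

SE₁ = s₁/√n₁ = 12.0/√64 = 1.5000; SE₂ = 12.2/√224 = 0.8151.
Independent samples, unequal variances: SE_diff = √(SE₁² + SE₂²) = √(2.25 + 0.66438801) = 1.7072.
z* = 1.960, so margin of error = 1.960 × 1.7072 = 3.3461.
Difference in means = 61.0 − 59.5 = 1.5000.
1.5000 ± 3.3461 → (-1.85, 4.85).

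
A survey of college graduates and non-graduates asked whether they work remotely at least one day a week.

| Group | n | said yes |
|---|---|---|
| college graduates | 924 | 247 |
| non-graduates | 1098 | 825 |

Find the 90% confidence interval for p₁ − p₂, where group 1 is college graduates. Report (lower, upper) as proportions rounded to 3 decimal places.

(-0.516, -0.452)

Sample proportions: 247/924 = 0.2673, 825/1098 = 0.7514.
Each SE is √(p̂(1−p̂)/n): √(0.2673·0.7327/924) = 0.01456 and √(0.7514·0.2486/1098) = 0.01304.
SE(p̂₁ − p̂₂) = √(SE₁² + SE₂²) = √(0.0002119936 + 0.0001700416) = 0.01955, since the two samples are independent.
At 90% confidence z* = 1.645; margin = 1.645 × 0.01955 = 0.03216.
The difference is 0.2673 − 0.7514 = -0.4841, so the interval is -0.4841 ± 0.03216 = (-0.516, -0.452).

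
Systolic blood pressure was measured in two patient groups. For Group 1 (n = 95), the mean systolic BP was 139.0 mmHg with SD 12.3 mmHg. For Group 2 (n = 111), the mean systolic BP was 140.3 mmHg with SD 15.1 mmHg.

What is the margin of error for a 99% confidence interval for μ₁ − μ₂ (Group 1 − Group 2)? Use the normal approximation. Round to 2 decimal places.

4.92

SE₁ = s₁/√n₁ = 12.3/√95 = 1.2620; SE₂ = 15.1/√111 = 1.4332.
Independent samples, unequal variances: SE_diff = √(SE₁² + SE₂²) = √(1.592644 + 2.05406224) = 1.9096.
z* = 2.576, so margin of error = 2.576 × 1.9096 = 4.9191.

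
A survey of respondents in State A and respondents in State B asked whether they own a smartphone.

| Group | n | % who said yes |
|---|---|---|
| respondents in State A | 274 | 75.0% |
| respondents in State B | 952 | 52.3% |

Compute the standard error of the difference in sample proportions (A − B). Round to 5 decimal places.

0.03076

SE₁ = √(p̂₁(1−p̂₁)/n₁) = √(0.7500·0.2500/274) = 0.02616; SE₂ = √(0.5230·0.4770/952) = 0.01619.
Independent samples: SE of the difference = √(SE₁² + SE₂²) = √(0.0006843456 + 0.0002621161) = 0.03076.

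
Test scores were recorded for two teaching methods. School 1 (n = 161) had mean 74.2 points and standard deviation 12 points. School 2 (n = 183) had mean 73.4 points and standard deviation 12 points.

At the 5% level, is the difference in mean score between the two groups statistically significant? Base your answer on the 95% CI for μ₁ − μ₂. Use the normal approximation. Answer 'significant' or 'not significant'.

Per-group SEs: s₁/√n₁ = 12/√161 = 0.9457, s₂/√n₂ = 12/√183 = 0.8871.
Unpooled SE of the difference: √(0.89434849 + 0.78694641) = 1.2966.
Margin of error = z* · SE = 1.960 × 1.2966 = 2.5413.
x̄₁ − x̄₂ = 74.2 − 73.4 = 0.8000.
CI: 0.8000 ± 2.5413 = (-1.7413, 3.3413).
The interval (-1.7413, 3.3413) contains 0, so the difference is not significant.

not significant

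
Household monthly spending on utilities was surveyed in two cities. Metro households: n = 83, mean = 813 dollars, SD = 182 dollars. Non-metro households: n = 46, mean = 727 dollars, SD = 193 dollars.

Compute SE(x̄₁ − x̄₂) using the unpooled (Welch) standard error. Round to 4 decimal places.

34.7685

Per-group SEs: s₁/√n₁ = 182/√83 = 19.9771, s₂/√n₂ = 193/√46 = 28.4563.
Unpooled SE of the difference: √(399.08452441 + 809.76100969) = 34.7685.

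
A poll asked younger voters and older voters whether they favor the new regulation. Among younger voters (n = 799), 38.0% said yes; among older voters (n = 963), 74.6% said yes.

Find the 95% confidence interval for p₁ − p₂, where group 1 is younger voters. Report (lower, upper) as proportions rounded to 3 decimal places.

SE₁ = √(p̂₁(1−p̂₁)/n₁) = √(0.3800·0.6200/799) = 0.01717; SE₂ = √(0.7460·0.2540/963) = 0.01403.
Independent samples: SE of the difference = √(SE₁² + SE₂²) = √(0.0002948089 + 0.0001968409) = 0.02217.
z* for 95% confidence is 1.960, so the margin of error is 1.960 × 0.02217 = 0.04345.
Point estimate p̂₁ − p̂₂ = 0.3800 − 0.7460 = -0.3660.
-0.3660 ± 0.04345 → (-0.409, -0.323).

(-0.409, -0.323)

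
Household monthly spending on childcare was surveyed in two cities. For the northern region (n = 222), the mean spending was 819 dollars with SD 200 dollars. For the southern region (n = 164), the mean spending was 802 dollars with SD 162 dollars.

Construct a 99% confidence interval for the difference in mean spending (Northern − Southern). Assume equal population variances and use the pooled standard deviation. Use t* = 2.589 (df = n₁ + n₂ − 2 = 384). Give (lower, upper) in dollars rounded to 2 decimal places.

s_p = √[((n₁−1)s₁² + (n₂−1)s₂²)/(n₁+n₂−2)] = √[(221·200² + 163·162²)/384] = 184.8266.
SE = 184.8266·√(1/222 + 1/164) = 19.0309.
With t* = 2.589, margin = 2.589 × 19.0309 = 49.2710.
x̄₁ − x̄₂ = 819 − 802 = 17.0000; interval 17.0000 ± 49.2710 = (-32.27, 66.27).

(-32.27, 66.27)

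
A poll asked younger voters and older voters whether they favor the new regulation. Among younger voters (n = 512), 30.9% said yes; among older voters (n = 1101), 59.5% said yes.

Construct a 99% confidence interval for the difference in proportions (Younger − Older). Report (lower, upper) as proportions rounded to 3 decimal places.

(-0.351, -0.221)

The two standard errors are √(0.3090×0.6910/512) = 0.02042 and √(0.5950×0.4050/1101) = 0.01479.
Because the samples are independent, SE_diff = √(0.02042² + 0.01479²) = 0.02521.
Using z* = 2.576 for 99%, ME = 2.576 × 0.02521 = 0.06494.
p̂₁ − p̂₂ = -0.2860; interval -0.2860 ± 0.06494 gives (-0.351, -0.221).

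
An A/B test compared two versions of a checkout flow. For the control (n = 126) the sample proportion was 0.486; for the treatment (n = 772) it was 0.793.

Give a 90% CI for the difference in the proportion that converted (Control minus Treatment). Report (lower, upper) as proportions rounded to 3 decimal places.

(-0.384, -0.230)

SE₁ = √(p̂₁(1−p̂₁)/n₁) = √(0.4860·0.5140/126) = 0.04453; SE₂ = √(0.7930·0.2070/772) = 0.01458.
Independent samples: SE of the difference = √(SE₁² + SE₂²) = √(0.0019829209 + 0.0002125764) = 0.04686.
z* for 90% confidence is 1.645, so the margin of error is 1.645 × 0.04686 = 0.07708.
Point estimate p̂₁ − p̂₂ = 0.4860 − 0.7930 = -0.3070.
-0.3070 ± 0.07708 → (-0.384, -0.230).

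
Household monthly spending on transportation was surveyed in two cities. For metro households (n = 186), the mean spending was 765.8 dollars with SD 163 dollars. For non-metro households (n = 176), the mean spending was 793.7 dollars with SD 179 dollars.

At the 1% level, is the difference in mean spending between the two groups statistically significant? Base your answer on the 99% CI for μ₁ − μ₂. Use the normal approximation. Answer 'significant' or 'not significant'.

SE₁ = s₁/√n₁ = 163/√186 = 11.9517; SE₂ = 179/√176 = 13.4926.
Independent samples, unequal variances: SE_diff = √(SE₁² + SE₂²) = √(142.84313289 + 182.05025476) = 18.0248.
z* = 2.576, so margin of error = 2.576 × 18.0248 = 46.4319.
Difference in means = 765.8 − 793.7 = -27.9000.
-27.9000 ± 46.4319 → (-74.3319, 18.5319).
The interval (-74.3319, 18.5319) contains 0, so the difference is not significant.

not significant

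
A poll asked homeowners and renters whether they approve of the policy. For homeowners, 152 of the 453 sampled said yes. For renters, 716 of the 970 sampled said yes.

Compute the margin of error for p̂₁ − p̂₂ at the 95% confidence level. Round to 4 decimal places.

0.0515

p̂₁ = 152/453 = 0.3355 and p̂₂ = 716/970 = 0.7381.
SE₁ = √(p̂₁(1−p̂₁)/n₁) = √(0.3355·0.6645/453) = 0.02218; SE₂ = √(0.7381·0.2619/970) = 0.01412.
Independent samples: SE of the difference = √(SE₁² + SE₂²) = √(0.0004919524 + 0.0001993744) = 0.02629.
z* for 95% confidence is 1.960, so the margin of error is 1.960 × 0.02629 = 0.05153.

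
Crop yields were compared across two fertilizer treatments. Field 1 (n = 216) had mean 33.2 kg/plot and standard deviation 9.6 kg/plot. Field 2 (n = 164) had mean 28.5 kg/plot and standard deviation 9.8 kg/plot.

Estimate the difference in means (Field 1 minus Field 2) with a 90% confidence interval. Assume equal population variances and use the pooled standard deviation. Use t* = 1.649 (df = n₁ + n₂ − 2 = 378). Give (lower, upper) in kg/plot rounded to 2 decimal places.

(3.05, 6.35)

Pooled variance s_p² = [215·9.6² + 163·9.8²] / (216+164−2) = 93.8331, so s_p = 9.6867.
SE_diff = s_p·√(1/n₁ + 1/n₂) = 9.6867·√(1/216 + 1/164) = 1.0033.
t* = 1.649; margin = 1.649 × 1.0033 = 1.6544.
Difference = 33.2 − 28.5 = 4.7000.
4.7000 ± 1.6544 → (3.05, 6.35).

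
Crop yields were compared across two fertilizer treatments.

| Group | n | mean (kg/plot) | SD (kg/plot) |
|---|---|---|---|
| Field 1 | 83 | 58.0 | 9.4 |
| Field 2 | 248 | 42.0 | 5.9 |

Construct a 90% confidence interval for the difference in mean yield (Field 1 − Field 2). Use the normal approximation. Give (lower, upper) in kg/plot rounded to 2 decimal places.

Standard errors of each mean: 9.4/√83 = 1.0318 and 5.9/√248 = 0.3747.
SE(x̄₁ − x̄₂) = √(1.0318² + 0.3747²) = 1.0977 for independent samples with unequal variances.
With z* = 1.645, the margin is 1.645 × 1.0977 = 1.8057.
x̄₁ − x̄₂ = 58.0 − 42.0 = 16.0000; the interval is 16.0000 ± 1.8057 = (14.19, 17.81).

(14.19, 17.81)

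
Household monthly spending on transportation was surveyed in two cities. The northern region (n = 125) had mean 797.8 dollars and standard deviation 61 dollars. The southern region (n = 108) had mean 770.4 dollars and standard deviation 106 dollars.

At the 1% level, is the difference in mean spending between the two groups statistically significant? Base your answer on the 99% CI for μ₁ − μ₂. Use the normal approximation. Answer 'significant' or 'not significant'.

Standard errors of each mean: 61/√125 = 5.4560 and 106/√108 = 10.1999.
SE(x̄₁ − x̄₂) = √(5.4560² + 10.1999²) = 11.5674 for independent samples with unequal variances.
With z* = 2.576, the margin is 2.576 × 11.5674 = 29.7976.
x̄₁ − x̄₂ = 797.8 − 770.4 = 27.4000; the interval is 27.4000 ± 29.7976 = (-2.3976, 57.1976).
The interval (-2.3976, 57.1976) contains 0, so the difference is not significant.

not significant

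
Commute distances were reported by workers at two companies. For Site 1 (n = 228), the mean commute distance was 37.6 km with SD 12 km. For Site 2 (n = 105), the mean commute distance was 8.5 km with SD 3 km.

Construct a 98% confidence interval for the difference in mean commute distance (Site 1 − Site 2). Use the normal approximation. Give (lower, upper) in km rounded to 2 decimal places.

Standard errors of each mean: 12/√228 = 0.7947 and 3/√105 = 0.2928.
SE(x̄₁ − x̄₂) = √(0.7947² + 0.2928²) = 0.8469 for independent samples with unequal variances.
With z* = 2.326, the margin is 2.326 × 0.8469 = 1.9699.
x̄₁ − x̄₂ = 37.6 − 8.5 = 29.1000; the interval is 29.1000 ± 1.9699 = (27.13, 31.07).

(27.13, 31.07)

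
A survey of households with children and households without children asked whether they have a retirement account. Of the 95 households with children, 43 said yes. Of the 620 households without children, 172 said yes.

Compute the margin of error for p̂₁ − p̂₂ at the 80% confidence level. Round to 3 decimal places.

0.069

Sample proportions: 43/95 = 0.4526, 172/620 = 0.2774.
Each SE is √(p̂(1−p̂)/n): √(0.4526·0.5474/95) = 0.05107 and √(0.2774·0.7226/620) = 0.01798.
SE(p̂₁ − p̂₂) = √(SE₁² + SE₂²) = √(0.0026081449 + 0.0003232804) = 0.05414, since the two samples are independent.
At 80% confidence z* = 1.282; margin = 1.282 × 0.05414 = 0.06941.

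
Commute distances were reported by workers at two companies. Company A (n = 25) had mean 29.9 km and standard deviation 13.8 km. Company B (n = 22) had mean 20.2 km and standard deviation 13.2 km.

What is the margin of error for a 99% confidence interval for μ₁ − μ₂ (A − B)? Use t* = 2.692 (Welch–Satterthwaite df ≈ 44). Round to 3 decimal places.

10.611

Per-group SEs: s₁/√n₁ = 13.8/√25 = 2.7600, s₂/√n₂ = 13.2/√22 = 2.8142.
Unpooled SE of the difference: √(7.6176 + 7.91972164) = 3.9417.
Margin of error = t* · SE = 2.692 × 3.9417 = 10.6111.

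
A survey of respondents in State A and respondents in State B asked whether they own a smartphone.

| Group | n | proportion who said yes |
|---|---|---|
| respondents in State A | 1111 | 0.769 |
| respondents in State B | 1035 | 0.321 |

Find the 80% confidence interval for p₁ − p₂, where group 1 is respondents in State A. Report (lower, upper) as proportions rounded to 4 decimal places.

Each SE is √(p̂(1−p̂)/n): √(0.7690·0.2310/1111) = 0.01264 and √(0.3210·0.6790/1035) = 0.01451.
SE(p̂₁ − p̂₂) = √(SE₁² + SE₂²) = √(0.0001597696 + 0.0002105401) = 0.01924, since the two samples are independent.
At 80% confidence z* = 1.282; margin = 1.282 × 0.01924 = 0.02467.
The difference is 0.7690 − 0.3210 = 0.4480, so the interval is 0.4480 ± 0.02467 = (0.4233, 0.4727).

(0.4233, 0.4727)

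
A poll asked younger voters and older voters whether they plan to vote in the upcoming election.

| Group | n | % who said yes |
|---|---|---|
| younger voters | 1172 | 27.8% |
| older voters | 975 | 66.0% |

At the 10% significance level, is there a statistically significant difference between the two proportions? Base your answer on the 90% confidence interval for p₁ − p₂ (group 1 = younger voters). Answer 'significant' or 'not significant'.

significant

SE₁ = √(p̂₁(1−p̂₁)/n₁) = √(0.2780·0.7220/1172) = 0.01309; SE₂ = √(0.6600·0.3400/975) = 0.01517.
Independent samples: SE of the difference = √(SE₁² + SE₂²) = √(0.0001713481 + 0.0002301289) = 0.02004.
z* for 90% confidence is 1.645, so the margin of error is 1.645 × 0.02004 = 0.03297.
Point estimate p̂₁ − p̂₂ = 0.2780 − 0.6600 = -0.3820.
-0.3820 ± 0.03297 → (-0.41497, -0.34903).
The interval (-0.41497, -0.34903) does not contain 0, so the difference is significant.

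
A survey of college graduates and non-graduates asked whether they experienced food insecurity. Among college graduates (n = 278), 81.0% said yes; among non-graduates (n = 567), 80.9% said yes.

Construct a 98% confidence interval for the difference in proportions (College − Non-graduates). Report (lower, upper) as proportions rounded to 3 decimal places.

Each SE is √(p̂(1−p̂)/n): √(0.8100·0.1900/278) = 0.02353 and √(0.8090·0.1910/567) = 0.01651.
SE(p̂₁ − p̂₂) = √(SE₁² + SE₂²) = √(0.0005536609 + 0.0002725801) = 0.02874, since the two samples are independent.
At 98% confidence z* = 2.326; margin = 2.326 × 0.02874 = 0.06685.
The difference is 0.8100 − 0.8090 = 0.0010, so the interval is 0.0010 ± 0.06685 = (-0.066, 0.068).

(-0.066, 0.068)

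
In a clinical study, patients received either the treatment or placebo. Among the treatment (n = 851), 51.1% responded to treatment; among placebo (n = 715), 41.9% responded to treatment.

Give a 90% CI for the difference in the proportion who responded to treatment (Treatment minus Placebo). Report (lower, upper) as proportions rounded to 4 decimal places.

SE₁ = √(p̂₁(1−p̂₁)/n₁) = √(0.5110·0.4890/851) = 0.01714; SE₂ = √(0.4190·0.5810/715) = 0.01845.
Independent samples: SE of the difference = √(SE₁² + SE₂²) = √(0.0002937796 + 0.0003404025) = 0.02518.
z* for 90% confidence is 1.645, so the margin of error is 1.645 × 0.02518 = 0.04142.
Point estimate p̂₁ − p̂₂ = 0.5110 − 0.4190 = 0.0920.
0.0920 ± 0.04142 → (0.0506, 0.1334).

(0.0506, 0.1334)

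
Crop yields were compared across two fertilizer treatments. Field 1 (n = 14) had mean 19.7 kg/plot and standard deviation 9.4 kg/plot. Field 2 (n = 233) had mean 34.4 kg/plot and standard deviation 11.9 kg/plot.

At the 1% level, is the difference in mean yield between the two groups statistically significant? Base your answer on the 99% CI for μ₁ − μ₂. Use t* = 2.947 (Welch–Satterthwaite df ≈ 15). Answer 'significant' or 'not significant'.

significant

Per-group SEs: s₁/√n₁ = 9.4/√14 = 2.5123, s₂/√n₂ = 11.9/√233 = 0.7796.
Unpooled SE of the difference: √(6.31165129 + 0.60777616) = 2.6305.
Margin of error = t* · SE = 2.947 × 2.6305 = 7.7521.
x̄₁ − x̄₂ = 19.7 − 34.4 = -14.7000.
CI: -14.7000 ± 7.7521 = (-22.4521, -6.9479).
The interval (-22.4521, -6.9479) does not contain 0, so the difference is significant.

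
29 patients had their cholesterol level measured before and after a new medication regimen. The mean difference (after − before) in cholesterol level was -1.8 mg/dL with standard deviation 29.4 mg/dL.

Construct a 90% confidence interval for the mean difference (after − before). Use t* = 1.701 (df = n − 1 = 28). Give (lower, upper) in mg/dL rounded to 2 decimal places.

(-11.09, 7.49)

This is a matched-pairs design, so SE = s_d/√n = 29.4/√29 = 5.4594.
Margin = 1.701 × 5.4594 = 9.2864; the interval is -1.8 ± 9.2864 = (-11.09, 7.49).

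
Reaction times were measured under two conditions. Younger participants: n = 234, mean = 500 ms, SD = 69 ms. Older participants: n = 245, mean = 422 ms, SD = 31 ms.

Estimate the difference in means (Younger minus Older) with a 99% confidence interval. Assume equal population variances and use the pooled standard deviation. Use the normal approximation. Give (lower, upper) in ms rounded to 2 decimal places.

Pooled variance s_p² = [233·69² + 244·31²] / (234+245−2) = 2817.1845, so s_p = 53.0772.
SE_diff = s_p·√(1/n₁ + 1/n₂) = 53.0772·√(1/234 + 1/245) = 4.8516.
z* = 2.576; margin = 2.576 × 4.8516 = 12.4977.
Difference = 500 − 422 = 78.0000.
78.0000 ± 12.4977 → (65.50, 90.50).

(65.50, 90.50)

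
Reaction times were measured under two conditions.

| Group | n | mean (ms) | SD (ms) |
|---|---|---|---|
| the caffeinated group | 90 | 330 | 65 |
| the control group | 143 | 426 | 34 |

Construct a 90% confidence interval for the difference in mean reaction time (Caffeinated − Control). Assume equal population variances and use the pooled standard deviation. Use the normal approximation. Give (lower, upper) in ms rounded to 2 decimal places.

Pooled variance s_p² = [89·65² + 142·34²] / (90+143−2) = 2338.4286, so s_p = 48.3573.
SE_diff = s_p·√(1/n₁ + 1/n₂) = 48.3573·√(1/90 + 1/143) = 6.5065.
z* = 1.645; margin = 1.645 × 6.5065 = 10.7032.
Difference = 330 − 426 = -96.0000.
-96.0000 ± 10.7032 → (-106.70, -85.30).

(-106.70, -85.30)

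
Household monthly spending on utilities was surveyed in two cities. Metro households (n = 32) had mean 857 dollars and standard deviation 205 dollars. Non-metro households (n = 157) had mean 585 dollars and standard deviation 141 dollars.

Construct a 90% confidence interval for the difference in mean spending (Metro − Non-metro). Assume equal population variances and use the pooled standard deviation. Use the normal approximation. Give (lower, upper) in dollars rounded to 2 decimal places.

(223.04, 320.96)

Pooled variance s_p² = [31·205² + 156·141²] / (32+157−2) = 23551.9305, so s_p = 153.4664.
SE_diff = s_p·√(1/n₁ + 1/n₂) = 153.4664·√(1/32 + 1/157) = 29.7659.
z* = 1.645; margin = 1.645 × 29.7659 = 48.9649.
Difference = 857 − 585 = 272.0000.
272.0000 ± 48.9649 → (223.04, 320.96).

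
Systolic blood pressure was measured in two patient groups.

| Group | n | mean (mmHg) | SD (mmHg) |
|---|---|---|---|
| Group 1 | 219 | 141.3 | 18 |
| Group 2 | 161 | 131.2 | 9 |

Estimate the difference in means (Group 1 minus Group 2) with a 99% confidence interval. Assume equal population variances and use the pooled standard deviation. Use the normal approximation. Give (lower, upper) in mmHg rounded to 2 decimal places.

(6.12, 14.08)

s_p = √[((n₁−1)s₁² + (n₂−1)s₂²)/(n₁+n₂−2)] = √[(218·18² + 160·9²)/378] = 14.8709.
SE = 14.8709·√(1/219 + 1/161) = 1.5438.
With z* = 2.576, margin = 2.576 × 1.5438 = 3.9768.
x̄₁ − x̄₂ = 141.3 − 131.2 = 10.1000; interval 10.1000 ± 3.9768 = (6.12, 14.08).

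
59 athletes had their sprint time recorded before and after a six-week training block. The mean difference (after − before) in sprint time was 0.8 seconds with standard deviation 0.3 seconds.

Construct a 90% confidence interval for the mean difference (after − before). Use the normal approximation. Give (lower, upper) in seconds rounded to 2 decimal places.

(0.74, 0.86)

This is a matched-pairs design, so SE = s_d/√n = 0.3/√59 = 0.0391.
Margin = 1.645 × 0.0391 = 0.0643; the interval is 0.8 ± 0.0643 = (0.74, 0.86).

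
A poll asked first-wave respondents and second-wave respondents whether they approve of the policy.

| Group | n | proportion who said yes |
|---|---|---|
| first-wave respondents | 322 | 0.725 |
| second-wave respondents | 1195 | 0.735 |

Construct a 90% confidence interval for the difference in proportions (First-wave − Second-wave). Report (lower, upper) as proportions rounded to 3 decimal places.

(-0.056, 0.036)

The two standard errors are √(0.7250×0.2750/322) = 0.02488 and √(0.7350×0.2650/1195) = 0.01277.
Because the samples are independent, SE_diff = √(0.02488² + 0.01277²) = 0.02797.
Using z* = 1.645 for 90%, ME = 1.645 × 0.02797 = 0.04601.
p̂₁ − p̂₂ = -0.0100; interval -0.0100 ± 0.04601 gives (-0.056, 0.036).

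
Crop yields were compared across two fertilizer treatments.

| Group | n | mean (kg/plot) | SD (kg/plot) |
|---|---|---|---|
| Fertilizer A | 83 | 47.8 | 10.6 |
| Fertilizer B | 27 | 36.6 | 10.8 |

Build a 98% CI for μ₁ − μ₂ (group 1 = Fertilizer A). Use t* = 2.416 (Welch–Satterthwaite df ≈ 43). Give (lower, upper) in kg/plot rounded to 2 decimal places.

(5.45, 16.95)

Per-group SEs: s₁/√n₁ = 10.6/√83 = 1.1635, s₂/√n₂ = 10.8/√27 = 2.0785.
Unpooled SE of the difference: √(1.35373225 + 4.32016225) = 2.3820.
Margin of error = t* · SE = 2.416 × 2.3820 = 5.7549.
x̄₁ − x̄₂ = 47.8 − 36.6 = 11.2000.
CI: 11.2000 ± 5.7549 = (5.45, 16.95).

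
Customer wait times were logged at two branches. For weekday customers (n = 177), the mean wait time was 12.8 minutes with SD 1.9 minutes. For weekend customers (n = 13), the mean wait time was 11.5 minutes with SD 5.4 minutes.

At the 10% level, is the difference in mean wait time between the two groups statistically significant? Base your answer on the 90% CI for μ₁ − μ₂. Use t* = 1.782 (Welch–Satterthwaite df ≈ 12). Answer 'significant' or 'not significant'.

not significant

Per-group SEs: s₁/√n₁ = 1.9/√177 = 0.1428, s₂/√n₂ = 5.4/√13 = 1.4977.
Unpooled SE of the difference: √(0.02039184 + 2.24310529) = 1.5045.
Margin of error = t* · SE = 1.782 × 1.5045 = 2.6810.
x̄₁ − x̄₂ = 12.8 − 11.5 = 1.3000.
CI: 1.3000 ± 2.6810 = (-1.3810, 3.9810).
The interval (-1.3810, 3.9810) contains 0, so the difference is not significant.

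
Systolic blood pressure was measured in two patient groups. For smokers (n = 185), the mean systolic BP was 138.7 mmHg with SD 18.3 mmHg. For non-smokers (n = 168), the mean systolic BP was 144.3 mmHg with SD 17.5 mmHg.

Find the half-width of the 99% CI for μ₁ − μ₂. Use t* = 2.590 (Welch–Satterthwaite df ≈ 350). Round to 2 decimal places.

Standard errors of each mean: 18.3/√185 = 1.3454 and 17.5/√168 = 1.3502.
SE(x̄₁ − x̄₂) = √(1.3454² + 1.3502²) = 1.9061 for independent samples with unequal variances.
With t* = 2.590, the margin is 2.590 × 1.9061 = 4.9368.

4.94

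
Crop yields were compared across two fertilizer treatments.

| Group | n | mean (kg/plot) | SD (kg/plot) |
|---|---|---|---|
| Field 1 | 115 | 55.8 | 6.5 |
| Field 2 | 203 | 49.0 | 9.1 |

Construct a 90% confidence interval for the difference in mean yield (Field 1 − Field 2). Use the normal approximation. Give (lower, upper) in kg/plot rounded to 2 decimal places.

(5.35, 8.25)

Per-group SEs: s₁/√n₁ = 6.5/√115 = 0.6061, s₂/√n₂ = 9.1/√203 = 0.6387.
Unpooled SE of the difference: √(0.36735721 + 0.40793769) = 0.8805.
Margin of error = z* · SE = 1.645 × 0.8805 = 1.4484.
x̄₁ − x̄₂ = 55.8 − 49.0 = 6.8000.
CI: 6.8000 ± 1.4484 = (5.35, 8.25).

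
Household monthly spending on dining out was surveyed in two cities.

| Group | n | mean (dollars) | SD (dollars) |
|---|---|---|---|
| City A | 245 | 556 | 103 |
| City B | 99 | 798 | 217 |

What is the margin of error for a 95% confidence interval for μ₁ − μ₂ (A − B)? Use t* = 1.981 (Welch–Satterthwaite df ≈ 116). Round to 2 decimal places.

45.13

Standard errors of each mean: 103/√245 = 6.5804 and 217/√99 = 21.8093.
SE(x̄₁ − x̄₂) = √(6.5804² + 21.8093²) = 22.7804 for independent samples with unequal variances.
With t* = 1.981, the margin is 1.981 × 22.7804 = 45.1280.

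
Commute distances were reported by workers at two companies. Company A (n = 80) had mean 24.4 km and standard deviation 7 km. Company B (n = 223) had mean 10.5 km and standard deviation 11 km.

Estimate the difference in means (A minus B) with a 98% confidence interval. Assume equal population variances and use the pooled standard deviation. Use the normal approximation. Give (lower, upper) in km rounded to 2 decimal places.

Pooled variance s_p² = [79·7² + 222·11²] / (80+223−2) = 102.1030, so s_p = 10.1046.
SE_diff = s_p·√(1/n₁ + 1/n₂) = 10.1046·√(1/80 + 1/223) = 1.3169.
z* = 2.326; margin = 2.326 × 1.3169 = 3.0631.
Difference = 24.4 − 10.5 = 13.9000.
13.9000 ± 3.0631 → (10.84, 16.96).

(10.84, 16.96)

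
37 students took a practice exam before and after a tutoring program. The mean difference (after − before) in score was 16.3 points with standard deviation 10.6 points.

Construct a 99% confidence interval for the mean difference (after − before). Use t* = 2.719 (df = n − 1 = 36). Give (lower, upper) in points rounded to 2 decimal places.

(11.56, 21.04)

Paired design: SE = s_d/√n = 10.6/√37 = 1.7426.
t* = 2.719; margin of error = 2.719 × 1.7426 = 4.7381.
16.3 ± 4.7381 → (11.56, 21.04).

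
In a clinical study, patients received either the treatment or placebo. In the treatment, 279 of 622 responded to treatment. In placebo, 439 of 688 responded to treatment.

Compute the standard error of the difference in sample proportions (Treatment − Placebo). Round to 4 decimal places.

0.0271

First, p̂₁ = 279/622 = 0.4486; p̂₂ = 439/688 = 0.6381.
The two standard errors are √(0.4486×0.5514/622) = 0.01994 and √(0.6381×0.3619/688) = 0.01832.
Because the samples are independent, SE_diff = √(0.01994² + 0.01832²) = 0.02708.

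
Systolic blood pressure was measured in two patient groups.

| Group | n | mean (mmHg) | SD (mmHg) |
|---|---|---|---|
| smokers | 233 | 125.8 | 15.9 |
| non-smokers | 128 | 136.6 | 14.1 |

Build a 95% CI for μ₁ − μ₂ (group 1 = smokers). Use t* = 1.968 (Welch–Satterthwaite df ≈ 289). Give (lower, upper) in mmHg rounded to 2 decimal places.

(-14.00, -7.60)

Per-group SEs: s₁/√n₁ = 15.9/√233 = 1.0416, s₂/√n₂ = 14.1/√128 = 1.2463.
Unpooled SE of the difference: √(1.08493056 + 1.55326369) = 1.6243.
Margin of error = t* · SE = 1.968 × 1.6243 = 3.1966.
x̄₁ − x̄₂ = 125.8 − 136.6 = -10.8000.
CI: -10.8000 ± 3.1966 = (-14.00, -7.60).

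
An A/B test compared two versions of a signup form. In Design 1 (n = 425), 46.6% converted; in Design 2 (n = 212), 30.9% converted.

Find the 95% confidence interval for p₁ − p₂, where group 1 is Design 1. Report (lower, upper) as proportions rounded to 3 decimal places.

Each SE is √(p̂(1−p̂)/n): √(0.4660·0.5340/425) = 0.02420 and √(0.3090·0.6910/212) = 0.03174.
SE(p̂₁ − p̂₂) = √(SE₁² + SE₂²) = √(0.00058564 + 0.0010074276) = 0.03991, since the two samples are independent.
At 95% confidence z* = 1.960; margin = 1.960 × 0.03991 = 0.07822.
The difference is 0.4660 − 0.3090 = 0.1570, so the interval is 0.1570 ± 0.07822 = (0.079, 0.235).

(0.079, 0.235)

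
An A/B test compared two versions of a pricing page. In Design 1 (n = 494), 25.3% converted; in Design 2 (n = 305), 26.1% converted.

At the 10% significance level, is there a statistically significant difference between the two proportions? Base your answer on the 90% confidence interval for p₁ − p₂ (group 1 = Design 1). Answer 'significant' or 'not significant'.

not significant

Each SE is √(p̂(1−p̂)/n): √(0.2530·0.7470/494) = 0.01956 and √(0.2610·0.7390/305) = 0.02515.
SE(p̂₁ − p̂₂) = √(SE₁² + SE₂²) = √(0.0003825936 + 0.0006325225) = 0.03186, since the two samples are independent.
At 90% confidence z* = 1.645; margin = 1.645 × 0.03186 = 0.05241.
The difference is 0.2530 − 0.2610 = -0.0080, so the interval is -0.0080 ± 0.05241 = (-0.06041, 0.04441).
The interval (-0.06041, 0.04441) contains 0, so the difference is not significant.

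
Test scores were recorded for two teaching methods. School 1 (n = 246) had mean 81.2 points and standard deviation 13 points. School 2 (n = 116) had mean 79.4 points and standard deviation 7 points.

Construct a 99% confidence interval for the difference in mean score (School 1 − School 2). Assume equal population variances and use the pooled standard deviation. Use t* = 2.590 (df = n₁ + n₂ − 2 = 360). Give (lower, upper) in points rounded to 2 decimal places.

(-1.53, 5.13)

Pooled variance s_p² = [245·13² + 115·7²] / (246+116−2) = 130.6667, so s_p = 11.4310.
SE_diff = s_p·√(1/n₁ + 1/n₂) = 11.4310·√(1/246 + 1/116) = 1.2875.
t* = 2.590; margin = 2.590 × 1.2875 = 3.3346.
Difference = 81.2 − 79.4 = 1.8000.
1.8000 ± 3.3346 → (-1.53, 5.13).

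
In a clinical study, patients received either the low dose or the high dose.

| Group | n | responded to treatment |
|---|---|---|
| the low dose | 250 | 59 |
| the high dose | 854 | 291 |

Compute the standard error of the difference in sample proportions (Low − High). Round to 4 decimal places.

0.0314

Sample proportions: 59/250 = 0.2360, 291/854 = 0.3407.
Each SE is √(p̂(1−p̂)/n): √(0.2360·0.7640/250) = 0.02686 and √(0.3407·0.6593/854) = 0.01622.
SE(p̂₁ − p̂₂) = √(SE₁² + SE₂²) = √(0.0007214596 + 0.0002630884) = 0.03138, since the two samples are independent.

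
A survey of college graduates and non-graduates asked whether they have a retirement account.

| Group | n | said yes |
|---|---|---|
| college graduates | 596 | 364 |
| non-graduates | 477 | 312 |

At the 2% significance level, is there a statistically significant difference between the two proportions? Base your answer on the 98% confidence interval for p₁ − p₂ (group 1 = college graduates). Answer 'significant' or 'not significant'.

First, p̂₁ = 364/596 = 0.6107; p̂₂ = 312/477 = 0.6541.
The two standard errors are √(0.6107×0.3893/596) = 0.01997 and √(0.6541×0.3459/477) = 0.02178.
Because the samples are independent, SE_diff = √(0.01997² + 0.02178²) = 0.02955.
Using z* = 2.326 for 98%, ME = 2.326 × 0.02955 = 0.06873.
p̂₁ − p̂₂ = -0.0434; interval -0.0434 ± 0.06873 gives (-0.11213, 0.02533).
The interval (-0.11213, 0.02533) contains 0, so the difference is not significant.

not significant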